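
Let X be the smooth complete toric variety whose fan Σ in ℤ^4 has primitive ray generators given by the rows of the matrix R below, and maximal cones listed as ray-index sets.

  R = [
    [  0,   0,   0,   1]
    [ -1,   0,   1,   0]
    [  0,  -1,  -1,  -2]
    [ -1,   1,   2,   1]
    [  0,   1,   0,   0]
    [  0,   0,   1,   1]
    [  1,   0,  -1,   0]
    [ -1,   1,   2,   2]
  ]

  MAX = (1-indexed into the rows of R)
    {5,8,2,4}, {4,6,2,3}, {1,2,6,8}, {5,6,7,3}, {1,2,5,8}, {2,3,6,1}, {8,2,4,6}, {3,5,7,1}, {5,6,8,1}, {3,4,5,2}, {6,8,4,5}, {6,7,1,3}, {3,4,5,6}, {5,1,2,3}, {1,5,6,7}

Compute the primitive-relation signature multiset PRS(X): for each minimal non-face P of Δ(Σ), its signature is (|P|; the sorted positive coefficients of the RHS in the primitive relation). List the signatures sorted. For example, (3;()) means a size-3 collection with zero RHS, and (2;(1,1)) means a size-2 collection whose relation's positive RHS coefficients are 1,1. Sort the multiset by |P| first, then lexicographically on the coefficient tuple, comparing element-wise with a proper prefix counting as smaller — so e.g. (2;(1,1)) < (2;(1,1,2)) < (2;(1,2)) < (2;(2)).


Primitive collections (7):

  P={2,7}:  v_{2} + v_{7} = 0  so sig = (2;())
  P={1,4}:  v_{1} + v_{4} = v_{8}  so sig = (2;(1))
  P={3,8}:  v_{3} + v_{8} = v_{2}  so sig = (2;(1))
  P={4,7}:  v_{4} + v_{7} = v_{5} + v_{6}  so sig = (2;(1,1))
  P={7,8}:  v_{7} + v_{8} = v_{1} + v_{5} + v_{6}  so sig = (2;(1,1,1))
  P={2,5,6}:  v_{2} + v_{5} + v_{6} = v_{4}  so sig = (3;(1))
  P={1,3,5,6}:  v_{1} + v_{3} + v_{5} + v_{6} = 0  so sig = (4;())

Sorted signature multiset PRS(X):
    |P|=2: 5 collections, coeffs (), (1), (1), (1,1), (1,1,1)
    |P|=3: 1 collection, coeffs (1)
    |P|=4: 1 collection, coeffs ()


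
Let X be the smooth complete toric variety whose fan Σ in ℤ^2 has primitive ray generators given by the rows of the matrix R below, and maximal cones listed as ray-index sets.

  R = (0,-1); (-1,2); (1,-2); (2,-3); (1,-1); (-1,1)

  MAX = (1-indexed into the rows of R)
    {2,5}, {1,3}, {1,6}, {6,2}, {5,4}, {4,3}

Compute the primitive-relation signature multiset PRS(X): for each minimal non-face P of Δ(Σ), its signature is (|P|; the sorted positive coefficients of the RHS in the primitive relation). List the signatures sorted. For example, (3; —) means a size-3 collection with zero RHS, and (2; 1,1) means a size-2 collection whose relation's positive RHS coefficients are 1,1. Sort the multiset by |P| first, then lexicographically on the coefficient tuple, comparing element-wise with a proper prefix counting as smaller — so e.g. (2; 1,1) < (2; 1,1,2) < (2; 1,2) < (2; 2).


Minimal non-faces — 9 found among 6 rays, 6 max cones:

  {2,3}:  v_{2} + v_{3} = 0 ; sig = (2; —)
  {5,6}:  v_{5} + v_{6} = 0 ; sig = (2; —)
  {1,2}:  v_{1} + v_{2} = v_{6} ; sig = (2; 1)
  {1,5}:  v_{1} + v_{5} = v_{3} ; sig = (2; 1)
  {2,4}:  v_{2} + v_{4} = v_{5} ; sig = (2; 1)
  {3,5}:  v_{3} + v_{5} = v_{4} ; sig = (2; 1)
  {3,6}:  v_{3} + v_{6} = v_{1} ; sig = (2; 1)
  {4,6}:  v_{4} + v_{6} = v_{3} ; sig = (2; 1)
  {1,4}:  v_{1} + v_{4} = 2·v_{3} ; sig = (2; 2)

so the primitive-relation signature multiset is
{ (2; —) ×2,  (2; 1) ×6,  (2; 2) }


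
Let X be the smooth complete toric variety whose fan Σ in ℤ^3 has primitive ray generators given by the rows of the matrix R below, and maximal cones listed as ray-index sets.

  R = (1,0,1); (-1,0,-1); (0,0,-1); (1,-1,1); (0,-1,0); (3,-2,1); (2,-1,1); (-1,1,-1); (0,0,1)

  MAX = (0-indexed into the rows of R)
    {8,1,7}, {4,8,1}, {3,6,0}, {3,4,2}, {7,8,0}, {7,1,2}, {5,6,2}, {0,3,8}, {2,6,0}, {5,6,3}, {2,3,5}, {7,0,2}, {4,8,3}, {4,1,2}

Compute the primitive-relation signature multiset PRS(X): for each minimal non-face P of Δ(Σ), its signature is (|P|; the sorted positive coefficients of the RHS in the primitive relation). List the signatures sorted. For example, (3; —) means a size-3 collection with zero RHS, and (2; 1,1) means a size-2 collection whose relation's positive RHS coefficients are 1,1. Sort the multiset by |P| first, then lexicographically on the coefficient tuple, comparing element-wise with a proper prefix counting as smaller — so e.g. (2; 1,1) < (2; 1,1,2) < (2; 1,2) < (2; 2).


17 collections generate NE(X_Σ); each relation:

  P = {0,1}:  v_{0} + v_{1} = 0  so sig = (2; —)
  P = {2,8}:  v_{2} + v_{8} = 0  so sig = (2; —)
  P = {3,7}:  v_{3} + v_{7} = 0  so sig = (2; —)
  P = {0,4}:  v_{0} + v_{4} = v_{3}  so sig = (2; 1)
  P = {1,3}:  v_{1} + v_{3} = v_{4}  so sig = (2; 1)
  P = {4,7}:  v_{4} + v_{7} = v_{1}  so sig = (2; 1)
  P = {1,6}:  v_{1} + v_{6} = v_{2} + v_{3}  so sig = (2; 1,1)
  P = {5,7}:  v_{5} + v_{7} = v_{2} + v_{6}  so sig = (2; 1,1)
  P = {5,8}:  v_{5} + v_{8} = v_{3} + v_{6}  so sig = (2; 1,1)
  P = {6,7}:  v_{6} + v_{7} = v_{0} + v_{2}  so sig = (2; 1,1)
  P = {6,8}:  v_{6} + v_{8} = v_{0} + v_{3}  so sig = (2; 1,1)
  P = {4,6}:  v_{4} + v_{6} = v_{2} + 2·v_{3}  so sig = (2; 1,2)
  P = {0,5}:  v_{0} + v_{5} = 2·v_{6}  so sig = (2; 2)
  P = {1,5}:  v_{1} + v_{5} = 2·v_{2} + 2·v_{3}  so sig = (2; 2,2)
  P = {4,5}:  v_{4} + v_{5} = 2·v_{2} + 3·v_{3}  so sig = (2; 2,3)
  P = {0,2,3}:  v_{0} + v_{2} + v_{3} = v_{6}  so sig = (3; 1)
  P = {2,3,6}:  v_{2} + v_{3} + v_{6} = v_{5}  so sig = (3; 1)

Sorted signature multiset PRS(X):
    (2; —)
    (2; —)
    (2; —)
    (2; 1)
    (2; 1)
    (2; 1)
    (2; 1,1)
    (2; 1,1)
    (2; 1,1)
    (2; 1,1)
    (2; 1,1)
    (2; 1,2)
    (2; 2)
    (2; 2,2)
    (2; 2,3)
    (3; 1)
    (3; 1)


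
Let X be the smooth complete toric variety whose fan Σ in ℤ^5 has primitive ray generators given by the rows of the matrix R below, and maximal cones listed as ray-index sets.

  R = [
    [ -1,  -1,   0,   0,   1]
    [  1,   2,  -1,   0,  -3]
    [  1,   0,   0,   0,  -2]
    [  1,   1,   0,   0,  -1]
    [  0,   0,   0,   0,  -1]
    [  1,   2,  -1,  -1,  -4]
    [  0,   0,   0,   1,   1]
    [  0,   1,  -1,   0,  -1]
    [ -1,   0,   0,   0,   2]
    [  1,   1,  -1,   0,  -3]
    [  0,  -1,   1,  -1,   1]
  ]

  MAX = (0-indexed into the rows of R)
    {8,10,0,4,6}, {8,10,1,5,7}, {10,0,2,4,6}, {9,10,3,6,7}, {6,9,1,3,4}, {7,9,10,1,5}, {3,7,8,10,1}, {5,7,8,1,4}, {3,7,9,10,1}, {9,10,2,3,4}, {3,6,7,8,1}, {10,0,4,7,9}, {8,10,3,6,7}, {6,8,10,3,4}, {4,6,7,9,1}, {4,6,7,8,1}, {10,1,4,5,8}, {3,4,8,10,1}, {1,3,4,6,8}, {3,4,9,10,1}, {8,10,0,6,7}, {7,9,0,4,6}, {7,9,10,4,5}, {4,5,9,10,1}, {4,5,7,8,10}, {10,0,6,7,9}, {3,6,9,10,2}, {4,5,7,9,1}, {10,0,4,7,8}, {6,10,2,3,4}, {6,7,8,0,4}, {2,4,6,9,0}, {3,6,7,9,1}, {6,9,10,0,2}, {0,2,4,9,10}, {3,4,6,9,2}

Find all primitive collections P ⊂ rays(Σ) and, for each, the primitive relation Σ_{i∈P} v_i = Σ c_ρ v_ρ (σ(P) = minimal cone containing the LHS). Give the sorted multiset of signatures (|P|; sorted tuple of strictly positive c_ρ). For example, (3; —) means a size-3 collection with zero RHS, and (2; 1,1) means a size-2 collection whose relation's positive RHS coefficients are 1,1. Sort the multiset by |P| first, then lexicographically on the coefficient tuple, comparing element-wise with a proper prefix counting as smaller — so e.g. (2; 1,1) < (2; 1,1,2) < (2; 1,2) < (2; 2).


The 15 primitive collections of Σ (r=11, n=5):

  P = {0,3}:  v_{0} + v_{3} = 0  so sig = (2; —)
  P = {2,8}:  v_{2} + v_{8} = 0  so sig = (2; —)
  P = {2,7}:  v_{2} + v_{7} = v_{9}  so sig = (2; 1)
  P = {5,6}:  v_{5} + v_{6} = v_{1}  so sig = (2; 1)
  P = {8,9}:  v_{8} + v_{9} = v_{7}  so sig = (2; 1)
  P = {0,1}:  v_{0} + v_{1} = v_{4} + v_{7}  so sig = (2; 1,1)
  P = {1,2}:  v_{1} + v_{2} = v_{3} + v_{4} + v_{9}  so sig = (2; 1,1,1)
  P = {2,5}:  v_{2} + v_{5} = v_{1} + v_{4} + v_{9} + v_{10}  so sig = (2; 1,1,1,1)
  P = {3,5}:  v_{3} + v_{5} = 2·v_{1} + v_{10}  so sig = (2; 1,2)
  P = {0,5}:  v_{0} + v_{5} = 2·v_{4} + 2·v_{7} + v_{10}  so sig = (2; 1,2,2)
  P = {1,6,10}:  v_{1} + v_{6} + v_{10} = v_{3}  so sig = (3; 1)
  P = {3,4,7}:  v_{3} + v_{4} + v_{7} = v_{1}  so sig = (3; 1)
  P = {4,6,7,10}:  v_{4} + v_{6} + v_{7} + v_{10} = 0  so sig = (4; —)
  P = {1,4,7,10}:  v_{1} + v_{4} + v_{7} + v_{10} = v_{5}  so sig = (4; 1)
  P = {4,6,9,10}:  v_{4} + v_{6} + v_{9} + v_{10} = v_{2}  so sig = (4; 1)

Signatures (|P|; sorted positive RHS coefficients), sorted:
{ (2; —) ×2,  (2; 1) ×3,  (2; 1,1),  (2; 1,1,1),  (2; 1,1,1,1),  (2; 1,2),  (2; 1,2,2),  (3; 1) ×2,  (4; —),  (4; 1) ×2 }


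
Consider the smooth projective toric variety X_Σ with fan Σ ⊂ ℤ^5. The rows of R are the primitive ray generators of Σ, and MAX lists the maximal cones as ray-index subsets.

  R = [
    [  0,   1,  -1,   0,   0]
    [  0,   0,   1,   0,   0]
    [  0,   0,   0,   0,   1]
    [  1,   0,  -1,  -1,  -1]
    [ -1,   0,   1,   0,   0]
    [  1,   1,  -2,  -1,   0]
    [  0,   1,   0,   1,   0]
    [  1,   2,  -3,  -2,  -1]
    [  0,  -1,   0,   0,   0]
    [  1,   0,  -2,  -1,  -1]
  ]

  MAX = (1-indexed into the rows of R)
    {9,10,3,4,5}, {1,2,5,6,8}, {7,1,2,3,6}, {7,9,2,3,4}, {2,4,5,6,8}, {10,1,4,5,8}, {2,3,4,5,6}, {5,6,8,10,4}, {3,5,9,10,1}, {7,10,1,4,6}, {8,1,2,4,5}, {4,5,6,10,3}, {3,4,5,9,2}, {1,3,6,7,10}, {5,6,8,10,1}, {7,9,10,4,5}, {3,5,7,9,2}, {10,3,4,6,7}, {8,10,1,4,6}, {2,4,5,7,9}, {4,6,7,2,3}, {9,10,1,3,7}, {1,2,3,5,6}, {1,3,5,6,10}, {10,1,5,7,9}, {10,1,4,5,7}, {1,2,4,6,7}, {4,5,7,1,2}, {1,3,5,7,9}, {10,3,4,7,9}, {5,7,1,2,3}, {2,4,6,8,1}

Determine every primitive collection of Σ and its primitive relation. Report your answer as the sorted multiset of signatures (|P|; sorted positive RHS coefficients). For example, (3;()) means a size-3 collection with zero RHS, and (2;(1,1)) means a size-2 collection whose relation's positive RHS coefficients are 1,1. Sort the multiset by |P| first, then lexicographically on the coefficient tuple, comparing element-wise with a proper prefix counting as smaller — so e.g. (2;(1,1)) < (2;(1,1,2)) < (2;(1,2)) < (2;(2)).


Primitive collections (12):

  P={2,10}:  v_{2} + v_{10} = v_{4} — sig = (2;(1))
  P={6,9}:  v_{6} + v_{9} = v_{3} + v_{10} — sig = (2;(1,1))
  P={8,9}:  v_{8} + v_{9} = v_{5} + v_{6} + v_{10} — sig = (2;(1,1,1))
  P={7,8}:  v_{7} + v_{8} = 3·v_{1} + v_{2} + v_{4} — sig = (2;(1,1,3))
  P={3,8}:  v_{3} + v_{8} = v_{5} + 2·v_{6} — sig = (2;(1,2))
  P={1,2,9}:  v_{1} + v_{2} + v_{9} = 0 — sig = (3;())
  P={1,3,4}:  v_{1} + v_{3} + v_{4} = v_{6} — sig = (3;(1))
  P={1,4,9}:  v_{1} + v_{4} + v_{9} = v_{10} — sig = (3;(1))
  P={5,6,7}:  v_{5} + v_{6} + v_{7} = 2·v_{1} + v_{2} — sig = (3;(1,2))
  P={1,4,5,6}:  v_{1} + v_{4} + v_{5} + v_{6} = v_{8} — sig = (4;(1))
  P={3,5,7,10}:  v_{3} + v_{5} + v_{7} + v_{10} = v_{1} — sig = (4;(1))
  P={3,4,5,7}:  v_{3} + v_{4} + v_{5} + v_{7} = v_{1} + v_{2} — sig = (4;(1,1))

Signatures (|P|; sorted positive RHS coefficients), sorted:
    (2;(1))
    (2;(1,1))
    (2;(1,1,1))
    (2;(1,1,3))
    (2;(1,2))
    (3;())
    (3;(1))
    (3;(1))
    (3;(1,2))
    (4;(1))
    (4;(1))
    (4;(1,1))


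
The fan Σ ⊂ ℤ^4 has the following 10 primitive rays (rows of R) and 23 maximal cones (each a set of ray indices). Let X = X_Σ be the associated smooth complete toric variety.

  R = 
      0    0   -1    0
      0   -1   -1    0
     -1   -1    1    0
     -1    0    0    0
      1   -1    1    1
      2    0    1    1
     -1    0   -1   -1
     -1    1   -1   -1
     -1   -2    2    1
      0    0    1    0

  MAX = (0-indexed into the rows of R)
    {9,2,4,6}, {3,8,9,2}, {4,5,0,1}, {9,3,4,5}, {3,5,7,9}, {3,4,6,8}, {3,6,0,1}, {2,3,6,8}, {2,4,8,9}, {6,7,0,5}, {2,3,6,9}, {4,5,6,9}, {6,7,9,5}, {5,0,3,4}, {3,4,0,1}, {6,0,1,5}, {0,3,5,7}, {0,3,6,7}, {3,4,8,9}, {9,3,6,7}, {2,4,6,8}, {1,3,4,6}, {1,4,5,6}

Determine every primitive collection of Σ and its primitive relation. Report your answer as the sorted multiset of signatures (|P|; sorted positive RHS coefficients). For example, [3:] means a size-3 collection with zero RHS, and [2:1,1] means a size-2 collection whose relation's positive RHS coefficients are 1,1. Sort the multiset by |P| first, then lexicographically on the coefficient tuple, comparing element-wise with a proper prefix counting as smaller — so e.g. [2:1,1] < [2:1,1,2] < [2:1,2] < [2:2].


18 minimal non-faces of Δ(Σ) (on 10 rays):

  {0,9}:  v_{0} + v_{9} = 0  ⟹  sig = [2:]
  {4,7}:  v_{4} + v_{7} = 0  ⟹  sig = [2:]
  {1,7}:  v_{1} + v_{7} = v_{0} + v_{6}  ⟹  sig = [2:1,1]
  {1,9}:  v_{1} + v_{9} = v_{4} + v_{6}  ⟹  sig = [2:1,1]
  {2,5}:  v_{2} + v_{5} = v_{4} + v_{9}  ⟹  sig = [2:1,1]
  {7,8}:  v_{7} + v_{8} = v_{2} + v_{3}  ⟹  sig = [2:1,1]
  {0,2}:  v_{0} + v_{2} = v_{3} + v_{4} + v_{6}  ⟹  sig = [2:1,1,1]
  {2,7}:  v_{2} + v_{7} = v_{3} + v_{6} + v_{9}  ⟹  sig = [2:1,1,1]
  {5,8}:  v_{5} + v_{8} = v_{3} + 2·v_{4} + v_{9}  ⟹  sig = [2:1,1,2]
  {0,8}:  v_{0} + v_{8} = 2·v_{3} + 2·v_{4} + v_{6}  ⟹  sig = [2:1,2,2]
  {1,2}:  v_{1} + v_{2} = v_{3} + 2·v_{4} + 2·v_{6}  ⟹  sig = [2:1,2,2]
  {1,8}:  v_{1} + v_{8} = 2·v_{3} + 3·v_{4} + 2·v_{6}  ⟹  sig = [2:2,2,3]
  {3,5,6}:  v_{3} + v_{5} + v_{6} = 0  ⟹  sig = [3:]
  {0,4,6}:  v_{0} + v_{4} + v_{6} = v_{1}  ⟹  sig = [3:1]
  {2,3,4}:  v_{2} + v_{3} + v_{4} = v_{8}  ⟹  sig = [3:1]
  {1,3,5}:  v_{1} + v_{3} + v_{5} = v_{0} + v_{4}  ⟹  sig = [3:1,1]
  {6,8,9}:  v_{6} + v_{8} + v_{9} = 2·v_{2}  ⟹  sig = [3:2]
  {3,4,6,9}:  v_{3} + v_{4} + v_{6} + v_{9} = v_{2}  ⟹  sig = [4:1]

so the primitive-relation signature multiset is
    |P|=2: 12 collections, coeffs (), (), (1,1), (1,1), (1,1), (1,1), (1,1,1), (1,1,1), (1,1,2), (1,2,2), (1,2,2), (2,2,3)
    |P|=3: 5 collections, coeffs (), (1), (1), (1,1), (2)
    |P|=4: 1 collection, coeffs (1)


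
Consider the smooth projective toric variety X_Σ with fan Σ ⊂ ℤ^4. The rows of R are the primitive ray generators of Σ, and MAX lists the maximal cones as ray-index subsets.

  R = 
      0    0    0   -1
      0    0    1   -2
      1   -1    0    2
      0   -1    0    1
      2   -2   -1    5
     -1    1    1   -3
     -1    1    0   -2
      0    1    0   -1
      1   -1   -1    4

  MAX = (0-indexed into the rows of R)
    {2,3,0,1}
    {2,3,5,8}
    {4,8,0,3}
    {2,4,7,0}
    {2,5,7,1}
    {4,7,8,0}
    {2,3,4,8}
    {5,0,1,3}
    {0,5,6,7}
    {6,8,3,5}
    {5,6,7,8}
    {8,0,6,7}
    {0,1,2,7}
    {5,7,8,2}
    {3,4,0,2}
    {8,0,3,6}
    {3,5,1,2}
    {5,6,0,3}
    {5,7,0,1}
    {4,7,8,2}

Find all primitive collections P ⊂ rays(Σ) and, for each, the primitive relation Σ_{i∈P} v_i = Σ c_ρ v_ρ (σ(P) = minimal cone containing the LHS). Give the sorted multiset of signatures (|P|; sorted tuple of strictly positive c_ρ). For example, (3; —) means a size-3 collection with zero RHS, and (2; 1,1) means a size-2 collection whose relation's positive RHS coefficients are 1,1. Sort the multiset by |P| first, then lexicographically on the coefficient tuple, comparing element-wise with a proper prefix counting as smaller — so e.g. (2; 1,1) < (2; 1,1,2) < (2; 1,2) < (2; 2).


Minimal non-faces — 10 found among 9 rays, 20 max cones:

  • {2,6}:  v_{2} + v_{6} = 0  ⇒ sig = (2; —)
  • {3,7}:  v_{3} + v_{7} = 0  ⇒ sig = (2; —)
  • {1,8}:  v_{1} + v_{8} = v_{2}  ⇒ sig = (2; 1)
  • {4,5}:  v_{4} + v_{5} = v_{2}  ⇒ sig = (2; 1)
  • {1,6}:  v_{1} + v_{6} = v_{0} + v_{5}  ⇒ sig = (2; 1,1)
  • {4,6}:  v_{4} + v_{6} = v_{0} + v_{8}  ⇒ sig = (2; 1,1)
  • {1,4}:  v_{1} + v_{4} = v_{0} + 2·v_{2}  ⇒ sig = (2; 1,2)
  • {0,5,8}:  v_{0} + v_{5} + v_{8} = 0  ⇒ sig = (3; —)
  • {0,2,5}:  v_{0} + v_{2} + v_{5} = v_{1}  ⇒ sig = (3; 1)
  • {0,2,8}:  v_{0} + v_{2} + v_{8} = v_{4}  ⇒ sig = (3; 1)

Sorted signature multiset PRS(X):
[(2; —), (2; —), (2; 1), (2; 1), (2; 1,1), (2; 1,1), (2; 1,2), (3; —), (3; 1), (3; 1)]


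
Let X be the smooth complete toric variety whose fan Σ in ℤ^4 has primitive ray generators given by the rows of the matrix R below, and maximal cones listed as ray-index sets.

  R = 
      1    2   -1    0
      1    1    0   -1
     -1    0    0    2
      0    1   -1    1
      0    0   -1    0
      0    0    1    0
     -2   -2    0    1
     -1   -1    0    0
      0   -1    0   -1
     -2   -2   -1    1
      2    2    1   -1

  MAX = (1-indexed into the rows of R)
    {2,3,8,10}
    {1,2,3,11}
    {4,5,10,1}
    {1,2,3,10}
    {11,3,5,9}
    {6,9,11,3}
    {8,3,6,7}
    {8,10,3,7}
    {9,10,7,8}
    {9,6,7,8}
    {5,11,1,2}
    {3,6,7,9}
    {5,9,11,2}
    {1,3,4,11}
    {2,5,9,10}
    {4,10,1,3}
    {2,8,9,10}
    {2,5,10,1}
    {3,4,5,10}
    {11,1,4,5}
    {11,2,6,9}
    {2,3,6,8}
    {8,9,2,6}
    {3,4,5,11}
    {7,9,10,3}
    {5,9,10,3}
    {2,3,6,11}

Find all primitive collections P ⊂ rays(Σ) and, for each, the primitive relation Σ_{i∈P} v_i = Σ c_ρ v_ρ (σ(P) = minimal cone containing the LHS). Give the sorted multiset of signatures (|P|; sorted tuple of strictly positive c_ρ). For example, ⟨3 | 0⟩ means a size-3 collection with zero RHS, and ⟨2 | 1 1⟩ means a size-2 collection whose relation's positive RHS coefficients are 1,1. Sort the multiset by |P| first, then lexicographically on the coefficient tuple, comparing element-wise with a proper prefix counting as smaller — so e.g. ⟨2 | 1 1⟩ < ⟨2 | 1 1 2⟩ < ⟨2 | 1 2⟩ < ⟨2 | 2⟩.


|primitive collections| = 21. Relations:

  • {5,6}:  v_{5} + v_{6} = 0  ⇒ sig = ⟨2 | 0⟩
  • {10,11}:  v_{10} + v_{11} = 0  ⇒ sig = ⟨2 | 0⟩
  • {2,4}:  v_{2} + v_{4} = v_{1}  ⇒ sig = ⟨2 | 1⟩
  • {2,7}:  v_{2} + v_{7} = v_{8}  ⇒ sig = ⟨2 | 1⟩
  • {4,9}:  v_{4} + v_{9} = v_{5}  ⇒ sig = ⟨2 | 1⟩
  • {5,7}:  v_{5} + v_{7} = v_{10}  ⇒ sig = ⟨2 | 1⟩
  • {6,10}:  v_{6} + v_{10} = v_{7}  ⇒ sig = ⟨2 | 1⟩
  • {7,11}:  v_{7} + v_{11} = v_{6}  ⇒ sig = ⟨2 | 1⟩
  • {1,9}:  v_{1} + v_{9} = v_{2} + v_{5}  ⇒ sig = ⟨2 | 1 1⟩
  • {4,6}:  v_{4} + v_{6} = v_{2} + v_{3}  ⇒ sig = ⟨2 | 1 1⟩
  • {5,8}:  v_{5} + v_{8} = v_{2} + v_{10}  ⇒ sig = ⟨2 | 1 1⟩
  • {8,11}:  v_{8} + v_{11} = v_{2} + v_{6}  ⇒ sig = ⟨2 | 1 1⟩
  • {4,7}:  v_{4} + v_{7} = v_{2} + v_{3} + v_{10}  ⇒ sig = ⟨2 | 1 1 1⟩
  • {1,7}:  v_{1} + v_{7} = 2·v_{2} + v_{3} + v_{10}  ⇒ sig = ⟨2 | 1 1 2⟩
  • {4,8}:  v_{4} + v_{8} = 2·v_{2} + v_{3} + v_{10}  ⇒ sig = ⟨2 | 1 1 2⟩
  • {1,8}:  v_{1} + v_{8} = 3·v_{2} + v_{3} + v_{10}  ⇒ sig = ⟨2 | 1 1 3⟩
  • {1,6}:  v_{1} + v_{6} = 2·v_{2} + v_{3}  ⇒ sig = ⟨2 | 1 2⟩
  • {2,3,9}:  v_{2} + v_{3} + v_{9} = 0  ⇒ sig = ⟨3 | 0⟩
  • {2,3,5}:  v_{2} + v_{3} + v_{5} = v_{4}  ⇒ sig = ⟨3 | 1⟩
  • {3,8,9}:  v_{3} + v_{8} + v_{9} = v_{7}  ⇒ sig = ⟨3 | 1⟩
  • {1,3,5}:  v_{1} + v_{3} + v_{5} = 2·v_{4}  ⇒ sig = ⟨3 | 2⟩

Sorted signature multiset PRS(X):
    ⟨2 | 0⟩
    ⟨2 | 0⟩
    ⟨2 | 1⟩
    ⟨2 | 1⟩
    ⟨2 | 1⟩
    ⟨2 | 1⟩
    ⟨2 | 1⟩
    ⟨2 | 1⟩
    ⟨2 | 1 1⟩
    ⟨2 | 1 1⟩
    ⟨2 | 1 1⟩
    ⟨2 | 1 1⟩
    ⟨2 | 1 1 1⟩
    ⟨2 | 1 1 2⟩
    ⟨2 | 1 1 2⟩
    ⟨2 | 1 1 3⟩
    ⟨2 | 1 2⟩
    ⟨3 | 0⟩
    ⟨3 | 1⟩
    ⟨3 | 1⟩
    ⟨3 | 2⟩


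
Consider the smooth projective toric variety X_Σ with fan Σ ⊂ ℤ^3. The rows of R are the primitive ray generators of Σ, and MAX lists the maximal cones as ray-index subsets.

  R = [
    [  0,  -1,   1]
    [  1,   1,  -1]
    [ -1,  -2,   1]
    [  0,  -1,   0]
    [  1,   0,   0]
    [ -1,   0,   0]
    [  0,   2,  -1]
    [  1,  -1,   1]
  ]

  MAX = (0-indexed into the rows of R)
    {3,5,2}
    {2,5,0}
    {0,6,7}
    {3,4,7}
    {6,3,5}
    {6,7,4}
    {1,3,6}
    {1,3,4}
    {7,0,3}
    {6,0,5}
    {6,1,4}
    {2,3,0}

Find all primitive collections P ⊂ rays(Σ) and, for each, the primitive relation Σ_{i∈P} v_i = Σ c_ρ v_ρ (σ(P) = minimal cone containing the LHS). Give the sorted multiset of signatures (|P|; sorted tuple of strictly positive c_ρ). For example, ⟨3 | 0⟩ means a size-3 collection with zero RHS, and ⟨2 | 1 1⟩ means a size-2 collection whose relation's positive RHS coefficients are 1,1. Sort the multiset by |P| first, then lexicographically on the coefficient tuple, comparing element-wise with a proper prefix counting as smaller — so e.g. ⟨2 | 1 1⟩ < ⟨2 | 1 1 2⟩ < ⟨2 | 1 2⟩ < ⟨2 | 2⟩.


The 14 primitive collections of Σ (r=8, n=3):

  P = {4,5}:  v_{4} + v_{5} = 0  ⇒ sig = ⟨2 | 0⟩
  P = {0,1}:  v_{0} + v_{1} = v_{4}  ⇒ sig = ⟨2 | 1⟩
  P = {0,4}:  v_{0} + v_{4} = v_{7}  ⇒ sig = ⟨2 | 1⟩
  P = {1,2}:  v_{1} + v_{2} = v_{3}  ⇒ sig = ⟨2 | 1⟩
  P = {2,6}:  v_{2} + v_{6} = v_{5}  ⇒ sig = ⟨2 | 1⟩
  P = {5,7}:  v_{5} + v_{7} = v_{0}  ⇒ sig = ⟨2 | 1⟩
  P = {1,5}:  v_{1} + v_{5} = v_{3} + v_{6}  ⇒ sig = ⟨2 | 1 1⟩
  P = {2,4}:  v_{2} + v_{4} = v_{0} + v_{3}  ⇒ sig = ⟨2 | 1 1⟩
  P = {2,7}:  v_{2} + v_{7} = 2·v_{0} + v_{3}  ⇒ sig = ⟨2 | 1 2⟩
  P = {1,7}:  v_{1} + v_{7} = 2·v_{4}  ⇒ sig = ⟨2 | 2⟩
  P = {0,3,6}:  v_{0} + v_{3} + v_{6} = 0  ⇒ sig = ⟨3 | 0⟩
  P = {0,3,5}:  v_{0} + v_{3} + v_{5} = v_{2}  ⇒ sig = ⟨3 | 1⟩
  P = {3,4,6}:  v_{3} + v_{4} + v_{6} = v_{1}  ⇒ sig = ⟨3 | 1⟩
  P = {3,6,7}:  v_{3} + v_{6} + v_{7} = v_{4}  ⇒ sig = ⟨3 | 1⟩

Hence PRS(X_Σ) =
{ ⟨2 | 0⟩,  ⟨2 | 1⟩ ×5,  ⟨2 | 1 1⟩ ×2,  ⟨2 | 1 2⟩,  ⟨2 | 2⟩,  ⟨3 | 0⟩,  ⟨3 | 1⟩ ×3 }


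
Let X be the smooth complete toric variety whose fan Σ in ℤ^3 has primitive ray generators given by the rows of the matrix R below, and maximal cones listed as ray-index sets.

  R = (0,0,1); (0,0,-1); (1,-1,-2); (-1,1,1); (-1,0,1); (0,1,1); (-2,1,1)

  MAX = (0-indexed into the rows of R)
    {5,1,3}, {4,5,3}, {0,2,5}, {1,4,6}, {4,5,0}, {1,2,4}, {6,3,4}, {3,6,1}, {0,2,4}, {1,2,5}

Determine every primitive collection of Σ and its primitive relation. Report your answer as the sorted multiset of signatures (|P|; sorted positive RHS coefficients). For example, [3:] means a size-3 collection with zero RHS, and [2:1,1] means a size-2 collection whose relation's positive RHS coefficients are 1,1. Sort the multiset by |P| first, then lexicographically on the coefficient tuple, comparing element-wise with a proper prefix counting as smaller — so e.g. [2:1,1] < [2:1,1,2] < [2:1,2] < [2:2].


Minimal non-faces — 9 found among 7 rays, 10 max cones:

  P = {0,1}:  v_{0} + v_{1} = 0  ⇒ sig = [2:]
  P = {2,3}:  v_{2} + v_{3} = v_{1}  ⇒ sig = [2:1]
  P = {0,3}:  v_{0} + v_{3} = v_{4} + v_{5}  ⇒ sig = [2:1,1]
  P = {0,6}:  v_{0} + v_{6} = v_{3} + v_{4}  ⇒ sig = [2:1,1]
  P = {2,6}:  v_{2} + v_{6} = 2·v_{1} + v_{4}  ⇒ sig = [2:1,2]
  P = {5,6}:  v_{5} + v_{6} = 2·v_{3}  ⇒ sig = [2:2]
  P = {2,4,5}:  v_{2} + v_{4} + v_{5} = 0  ⇒ sig = [3:]
  P = {1,3,4}:  v_{1} + v_{3} + v_{4} = v_{6}  ⇒ sig = [3:1]
  P = {1,4,5}:  v_{1} + v_{4} + v_{5} = v_{3}  ⇒ sig = [3:1]

Hence PRS(X_Σ) =
[[2:], [2:1], [2:1,1], [2:1,1], [2:1,2], [2:2], [3:], [3:1], [3:1]]


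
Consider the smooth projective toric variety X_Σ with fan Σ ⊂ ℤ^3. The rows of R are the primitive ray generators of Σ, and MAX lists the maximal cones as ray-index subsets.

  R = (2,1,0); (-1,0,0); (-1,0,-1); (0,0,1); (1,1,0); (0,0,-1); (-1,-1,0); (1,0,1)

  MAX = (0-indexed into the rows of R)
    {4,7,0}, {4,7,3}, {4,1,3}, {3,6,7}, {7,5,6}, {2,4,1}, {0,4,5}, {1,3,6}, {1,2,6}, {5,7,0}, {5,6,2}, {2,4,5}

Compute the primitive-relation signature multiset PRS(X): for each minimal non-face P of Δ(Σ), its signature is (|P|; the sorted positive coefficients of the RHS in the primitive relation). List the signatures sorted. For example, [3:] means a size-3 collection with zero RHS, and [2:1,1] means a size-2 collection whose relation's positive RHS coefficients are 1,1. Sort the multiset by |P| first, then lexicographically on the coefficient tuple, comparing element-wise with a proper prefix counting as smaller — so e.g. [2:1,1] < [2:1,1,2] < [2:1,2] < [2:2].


|primitive collections| = 11. Relations:

  P={2,7}:  v_{2} + v_{7} = 0  ⟹  sig = [2:]
  P={3,5}:  v_{3} + v_{5} = 0  ⟹  sig = [2:]
  P={4,6}:  v_{4} + v_{6} = 0  ⟹  sig = [2:]
  P={0,1}:  v_{0} + v_{1} = v_{4}  ⟹  sig = [2:1]
  P={1,5}:  v_{1} + v_{5} = v_{2}  ⟹  sig = [2:1]
  P={1,7}:  v_{1} + v_{7} = v_{3}  ⟹  sig = [2:1]
  P={2,3}:  v_{2} + v_{3} = v_{1}  ⟹  sig = [2:1]
  P={0,2}:  v_{0} + v_{2} = v_{4} + v_{5}  ⟹  sig = [2:1,1]
  P={0,3}:  v_{0} + v_{3} = v_{4} + v_{7}  ⟹  sig = [2:1,1]
  P={0,6}:  v_{0} + v_{6} = v_{5} + v_{7}  ⟹  sig = [2:1,1]
  P={4,5,7}:  v_{4} + v_{5} + v_{7} = v_{0}  ⟹  sig = [3:1]

so the primitive-relation signature multiset is
    [2:]
    [2:]
    [2:]
    [2:1]
    [2:1]
    [2:1]
    [2:1]
    [2:1,1]
    [2:1,1]
    [2:1,1]
    [3:1]


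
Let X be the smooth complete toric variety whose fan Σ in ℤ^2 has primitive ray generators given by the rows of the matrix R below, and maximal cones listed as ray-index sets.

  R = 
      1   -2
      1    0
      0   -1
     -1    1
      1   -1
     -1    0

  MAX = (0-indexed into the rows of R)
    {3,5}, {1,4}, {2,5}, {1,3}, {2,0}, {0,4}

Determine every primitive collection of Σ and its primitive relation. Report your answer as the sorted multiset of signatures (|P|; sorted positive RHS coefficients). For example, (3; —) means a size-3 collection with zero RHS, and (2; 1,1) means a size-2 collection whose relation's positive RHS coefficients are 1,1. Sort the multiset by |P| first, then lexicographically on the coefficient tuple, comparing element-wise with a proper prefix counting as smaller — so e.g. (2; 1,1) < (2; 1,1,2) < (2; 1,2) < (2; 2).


The 9 primitive collections of Σ (r=6, n=2):

  {1,5}:  v_{1} + v_{5} = 0  →  sig = (2; —)
  {3,4}:  v_{3} + v_{4} = 0  →  sig = (2; —)
  {0,3}:  v_{0} + v_{3} = v_{2}  →  sig = (2; 1)
  {1,2}:  v_{1} + v_{2} = v_{4}  →  sig = (2; 1)
  {2,3}:  v_{2} + v_{3} = v_{5}  →  sig = (2; 1)
  {2,4}:  v_{2} + v_{4} = v_{0}  →  sig = (2; 1)
  {4,5}:  v_{4} + v_{5} = v_{2}  →  sig = (2; 1)
  {0,1}:  v_{0} + v_{1} = 2·v_{4}  →  sig = (2; 2)
  {0,5}:  v_{0} + v_{5} = 2·v_{2}  →  sig = (2; 2)

Signatures (|P|; sorted positive RHS coefficients), sorted:
{ (2; —) ×2,  (2; 1) ×5,  (2; 2) ×2 }


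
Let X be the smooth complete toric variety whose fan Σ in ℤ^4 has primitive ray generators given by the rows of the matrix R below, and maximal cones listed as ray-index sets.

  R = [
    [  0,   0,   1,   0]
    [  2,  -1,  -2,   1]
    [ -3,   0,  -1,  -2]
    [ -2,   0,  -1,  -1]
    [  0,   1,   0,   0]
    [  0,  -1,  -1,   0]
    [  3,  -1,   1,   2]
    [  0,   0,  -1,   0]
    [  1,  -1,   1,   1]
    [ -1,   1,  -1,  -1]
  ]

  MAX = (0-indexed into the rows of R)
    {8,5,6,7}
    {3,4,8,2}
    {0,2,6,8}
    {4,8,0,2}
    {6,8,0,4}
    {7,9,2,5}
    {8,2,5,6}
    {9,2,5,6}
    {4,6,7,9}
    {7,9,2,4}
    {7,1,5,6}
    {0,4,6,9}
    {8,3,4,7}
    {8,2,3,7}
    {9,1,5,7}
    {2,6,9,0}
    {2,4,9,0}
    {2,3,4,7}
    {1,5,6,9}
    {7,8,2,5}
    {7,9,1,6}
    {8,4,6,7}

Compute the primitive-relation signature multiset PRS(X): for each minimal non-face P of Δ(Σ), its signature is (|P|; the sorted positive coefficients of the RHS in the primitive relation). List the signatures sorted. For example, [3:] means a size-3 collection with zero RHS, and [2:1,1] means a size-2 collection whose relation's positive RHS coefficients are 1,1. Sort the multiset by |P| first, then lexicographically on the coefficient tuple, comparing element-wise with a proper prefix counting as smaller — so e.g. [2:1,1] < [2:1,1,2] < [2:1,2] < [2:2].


17 minimal non-faces of Δ(Σ) (on 10 rays):

  • {0,7}:  v_{0} + v_{7} = 0 — sig = [2:]
  • {8,9}:  v_{8} + v_{9} = 0 — sig = [2:]
  • {4,5}:  v_{4} + v_{5} = v_{7} — sig = [2:1]
  • {0,5}:  v_{0} + v_{5} = v_{2} + v_{6} — sig = [2:1,1]
  • {3,6}:  v_{3} + v_{6} = v_{7} + v_{8} — sig = [2:1,1]
  • {0,1}:  v_{0} + v_{1} = v_{5} + v_{6} + v_{9} — sig = [2:1,1,1]
  • {0,3}:  v_{0} + v_{3} = v_{2} + v_{4} + v_{8} — sig = [2:1,1,1]
  • {1,8}:  v_{1} + v_{8} = v_{5} + v_{6} + v_{7} — sig = [2:1,1,1]
  • {3,9}:  v_{3} + v_{9} = v_{2} + v_{4} + v_{7} — sig = [2:1,1,1]
  • {1,4}:  v_{1} + v_{4} = v_{6} + 2·v_{7} + v_{9} — sig = [2:1,1,2]
  • {3,5}:  v_{3} + v_{5} = v_{2} + 2·v_{7} + v_{8} — sig = [2:1,1,2]
  • {1,2}:  v_{1} + v_{2} = 2·v_{5} + v_{9} — sig = [2:1,2]
  • {1,3}:  v_{1} + v_{3} = v_{5} + 2·v_{7} — sig = [2:1,2]
  • {2,4,6}:  v_{2} + v_{4} + v_{6} = 0 — sig = [3:]
  • {2,6,7}:  v_{2} + v_{6} + v_{7} = v_{5} — sig = [3:1]
  • {2,4,7,8}:  v_{2} + v_{4} + v_{7} + v_{8} = v_{3} — sig = [4:1]
  • {5,6,7,9}:  v_{5} + v_{6} + v_{7} + v_{9} = v_{1} — sig = [4:1]

so the primitive-relation signature multiset is
    [2:]
    [2:]
    [2:1]
    [2:1,1]
    [2:1,1]
    [2:1,1,1]
    [2:1,1,1]
    [2:1,1,1]
    [2:1,1,1]
    [2:1,1,2]
    [2:1,1,2]
    [2:1,2]
    [2:1,2]
    [3:]
    [3:1]
    [4:1]
    [4:1]


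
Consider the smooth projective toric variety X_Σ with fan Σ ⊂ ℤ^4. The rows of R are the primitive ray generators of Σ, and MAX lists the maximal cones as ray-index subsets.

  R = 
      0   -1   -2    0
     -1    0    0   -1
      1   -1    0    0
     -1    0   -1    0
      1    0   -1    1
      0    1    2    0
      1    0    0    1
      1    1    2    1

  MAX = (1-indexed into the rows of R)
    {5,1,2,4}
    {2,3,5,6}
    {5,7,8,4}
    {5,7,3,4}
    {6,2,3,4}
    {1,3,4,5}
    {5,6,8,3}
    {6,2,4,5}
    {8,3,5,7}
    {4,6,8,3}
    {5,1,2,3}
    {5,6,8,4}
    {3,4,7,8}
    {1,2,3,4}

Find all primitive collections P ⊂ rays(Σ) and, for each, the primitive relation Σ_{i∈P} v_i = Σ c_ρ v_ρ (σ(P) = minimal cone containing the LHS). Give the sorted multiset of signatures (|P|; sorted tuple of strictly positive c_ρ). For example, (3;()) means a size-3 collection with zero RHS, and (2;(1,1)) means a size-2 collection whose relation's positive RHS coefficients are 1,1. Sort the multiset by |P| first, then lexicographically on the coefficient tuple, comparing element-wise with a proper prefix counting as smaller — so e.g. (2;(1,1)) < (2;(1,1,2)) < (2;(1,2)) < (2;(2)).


|primitive collections| = 9. Relations:

  • {1,6}:  v_{1} + v_{6} = 0  so sig = (2;())
  • {2,7}:  v_{2} + v_{7} = 0  so sig = (2;())
  • {1,8}:  v_{1} + v_{8} = v_{7}  so sig = (2;(1))
  • {2,8}:  v_{2} + v_{8} = v_{6}  so sig = (2;(1))
  • {6,7}:  v_{6} + v_{7} = v_{8}  so sig = (2;(1))
  • {1,7}:  v_{1} + v_{7} = v_{3} + v_{4} + v_{5}  so sig = (2;(1,1,1))
  • {2,3,4,5}:  v_{2} + v_{3} + v_{4} + v_{5} = v_{1}  so sig = (4;(1))
  • {3,4,5,6}:  v_{3} + v_{4} + v_{5} + v_{6} = v_{7}  so sig = (4;(1))
  • {3,4,5,8}:  v_{3} + v_{4} + v_{5} + v_{8} = 2·v_{7}  so sig = (4;(2))

Sorted signature multiset PRS(X):
{ (2;()) ×2,  (2;(1)) ×3,  (2;(1,1,1)),  (4;(1)) ×2,  (4;(2)) }


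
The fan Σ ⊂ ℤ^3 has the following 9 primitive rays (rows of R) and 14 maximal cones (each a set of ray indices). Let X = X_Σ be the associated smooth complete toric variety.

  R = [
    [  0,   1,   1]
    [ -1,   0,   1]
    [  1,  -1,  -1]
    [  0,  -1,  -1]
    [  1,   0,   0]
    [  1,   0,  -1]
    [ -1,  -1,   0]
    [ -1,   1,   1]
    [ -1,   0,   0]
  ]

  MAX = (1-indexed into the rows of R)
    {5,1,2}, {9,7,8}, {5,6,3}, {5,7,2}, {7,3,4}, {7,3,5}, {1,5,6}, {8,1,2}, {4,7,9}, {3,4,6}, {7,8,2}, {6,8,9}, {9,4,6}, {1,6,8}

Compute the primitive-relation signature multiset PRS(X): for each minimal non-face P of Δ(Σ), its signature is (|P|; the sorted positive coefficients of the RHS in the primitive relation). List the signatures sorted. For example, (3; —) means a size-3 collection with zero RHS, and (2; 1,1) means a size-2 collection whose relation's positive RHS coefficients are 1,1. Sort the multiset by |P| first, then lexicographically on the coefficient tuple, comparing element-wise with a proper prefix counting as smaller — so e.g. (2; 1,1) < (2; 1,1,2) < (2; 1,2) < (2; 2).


15 minimal non-faces of Δ(Σ) (on 9 rays):

  {1,4}:  v_{1} + v_{4} = 0  →  sig = (2; —)
  {2,6}:  v_{2} + v_{6} = 0  →  sig = (2; —)
  {3,8}:  v_{3} + v_{8} = 0  →  sig = (2; —)
  {5,9}:  v_{5} + v_{9} = 0  →  sig = (2; —)
  {1,3}:  v_{1} + v_{3} = v_{5}  →  sig = (2; 1)
  {1,7}:  v_{1} + v_{7} = v_{2}  →  sig = (2; 1)
  {1,9}:  v_{1} + v_{9} = v_{8}  →  sig = (2; 1)
  {2,4}:  v_{2} + v_{4} = v_{7}  →  sig = (2; 1)
  {3,9}:  v_{3} + v_{9} = v_{4}  →  sig = (2; 1)
  {4,5}:  v_{4} + v_{5} = v_{3}  →  sig = (2; 1)
  {4,8}:  v_{4} + v_{8} = v_{9}  →  sig = (2; 1)
  {5,8}:  v_{5} + v_{8} = v_{1}  →  sig = (2; 1)
  {6,7}:  v_{6} + v_{7} = v_{4}  →  sig = (2; 1)
  {2,3}:  v_{2} + v_{3} = v_{5} + v_{7}  →  sig = (2; 1,1)
  {2,9}:  v_{2} + v_{9} = v_{7} + v_{8}  →  sig = (2; 1,1)

Signatures (|P|; sorted positive RHS coefficients), sorted:
    |P|=2: 15 collections, coeffs (), (), (), (), (1), (1), (1), (1), (1), (1), (1), (1), (1), (1,1), (1,1)


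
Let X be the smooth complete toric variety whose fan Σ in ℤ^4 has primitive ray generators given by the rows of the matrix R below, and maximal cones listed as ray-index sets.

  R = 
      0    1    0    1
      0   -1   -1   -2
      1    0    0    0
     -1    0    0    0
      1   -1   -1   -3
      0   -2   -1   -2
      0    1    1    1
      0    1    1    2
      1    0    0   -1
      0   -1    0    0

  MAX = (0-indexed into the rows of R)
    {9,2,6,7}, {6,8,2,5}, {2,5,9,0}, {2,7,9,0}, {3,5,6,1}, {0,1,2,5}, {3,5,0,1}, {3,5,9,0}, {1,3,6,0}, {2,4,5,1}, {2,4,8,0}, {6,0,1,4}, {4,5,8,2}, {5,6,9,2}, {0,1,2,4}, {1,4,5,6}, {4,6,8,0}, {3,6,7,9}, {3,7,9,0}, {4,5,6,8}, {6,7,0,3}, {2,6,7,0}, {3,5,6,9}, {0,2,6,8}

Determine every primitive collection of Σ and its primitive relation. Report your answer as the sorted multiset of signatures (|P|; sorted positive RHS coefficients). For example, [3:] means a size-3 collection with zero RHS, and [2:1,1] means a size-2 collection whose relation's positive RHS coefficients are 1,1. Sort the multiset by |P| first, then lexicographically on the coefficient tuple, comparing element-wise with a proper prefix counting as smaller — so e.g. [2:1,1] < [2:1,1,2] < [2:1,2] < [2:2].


Δ(Σ) — 10 vertices, 17 min non-faces:

  P={1,7}:  v_{1} + v_{7} = 0 ; sig = [2:]
  P={2,3}:  v_{2} + v_{3} = 0 ; sig = [2:]
  P={1,8}:  v_{1} + v_{8} = v_{4} ; sig = [2:1]
  P={1,9}:  v_{1} + v_{9} = v_{5} ; sig = [2:1]
  P={4,7}:  v_{4} + v_{7} = v_{8} ; sig = [2:1]
  P={5,7}:  v_{5} + v_{7} = v_{9} ; sig = [2:1]
  P={3,8}:  v_{3} + v_{8} = v_{1} + v_{6} ; sig = [2:1,1]
  P={4,9}:  v_{4} + v_{9} = v_{5} + v_{8} ; sig = [2:1,1]
  P={7,8}:  v_{7} + v_{8} = v_{2} + v_{6} ; sig = [2:1,1]
  P={8,9}:  v_{8} + v_{9} = v_{2} + v_{5} + v_{6} ; sig = [2:1,1,1]
  P={3,4}:  v_{3} + v_{4} = 2·v_{1} + v_{6} ; sig = [2:1,2]
  P={0,5,6}:  v_{0} + v_{5} + v_{6} = 0 ; sig = [3:]
  P={0,6,9}:  v_{0} + v_{6} + v_{9} = v_{7} ; sig = [3:1]
  P={1,2,6}:  v_{1} + v_{2} + v_{6} = v_{8} ; sig = [3:1]
  P={0,5,8}:  v_{0} + v_{5} + v_{8} = v_{1} + v_{2} ; sig = [3:1,1]
  P={0,4,5}:  v_{0} + v_{4} + v_{5} = 2·v_{1} + v_{2} ; sig = [3:1,2]
  P={2,4,6}:  v_{2} + v_{4} + v_{6} = 2·v_{8} ; sig = [3:2]

Sorted signature multiset PRS(X):
    [2:]
    [2:]
    [2:1]
    [2:1]
    [2:1]
    [2:1]
    [2:1,1]
    [2:1,1]
    [2:1,1]
    [2:1,1,1]
    [2:1,2]
    [3:]
    [3:1]
    [3:1]
    [3:1,1]
    [3:1,2]
    [3:2]


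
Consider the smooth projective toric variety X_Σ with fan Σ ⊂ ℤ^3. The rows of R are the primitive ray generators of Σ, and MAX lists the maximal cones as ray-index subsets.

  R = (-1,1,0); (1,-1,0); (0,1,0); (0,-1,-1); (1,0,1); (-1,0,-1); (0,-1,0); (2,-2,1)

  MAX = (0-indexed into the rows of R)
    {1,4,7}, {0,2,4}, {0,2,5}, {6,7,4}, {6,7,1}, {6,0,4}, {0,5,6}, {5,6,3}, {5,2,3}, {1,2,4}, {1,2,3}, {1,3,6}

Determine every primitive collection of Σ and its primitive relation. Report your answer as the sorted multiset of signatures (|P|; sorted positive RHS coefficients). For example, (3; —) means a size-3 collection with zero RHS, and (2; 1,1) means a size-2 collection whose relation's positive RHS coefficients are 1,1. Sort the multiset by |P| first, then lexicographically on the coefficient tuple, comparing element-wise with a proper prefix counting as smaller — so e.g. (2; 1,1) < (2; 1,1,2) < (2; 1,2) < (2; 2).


Σ has 11 primitive collections:

  • {0,1}:  v_{0} + v_{1} = 0 — sig = (2; —)
  • {2,6}:  v_{2} + v_{6} = 0 — sig = (2; —)
  • {4,5}:  v_{4} + v_{5} = 0 — sig = (2; —)
  • {0,3}:  v_{0} + v_{3} = v_{5} — sig = (2; 1)
  • {1,5}:  v_{1} + v_{5} = v_{3} — sig = (2; 1)
  • {3,4}:  v_{3} + v_{4} = v_{1} — sig = (2; 1)
  • {0,7}:  v_{0} + v_{7} = v_{4} + v_{6} — sig = (2; 1,1)
  • {2,7}:  v_{2} + v_{7} = v_{1} + v_{4} — sig = (2; 1,1)
  • {5,7}:  v_{5} + v_{7} = v_{1} + v_{6} — sig = (2; 1,1)
  • {3,7}:  v_{3} + v_{7} = 2·v_{1} + v_{6} — sig = (2; 1,2)
  • {1,4,6}:  v_{1} + v_{4} + v_{6} = v_{7} — sig = (3; 1)

Sorted signature multiset PRS(X):
    |P|=2: 10 collections, coeffs (), (), (), (1), (1), (1), (1,1), (1,1), (1,1), (1,2)
    |P|=3: 1 collection, coeffs (1)


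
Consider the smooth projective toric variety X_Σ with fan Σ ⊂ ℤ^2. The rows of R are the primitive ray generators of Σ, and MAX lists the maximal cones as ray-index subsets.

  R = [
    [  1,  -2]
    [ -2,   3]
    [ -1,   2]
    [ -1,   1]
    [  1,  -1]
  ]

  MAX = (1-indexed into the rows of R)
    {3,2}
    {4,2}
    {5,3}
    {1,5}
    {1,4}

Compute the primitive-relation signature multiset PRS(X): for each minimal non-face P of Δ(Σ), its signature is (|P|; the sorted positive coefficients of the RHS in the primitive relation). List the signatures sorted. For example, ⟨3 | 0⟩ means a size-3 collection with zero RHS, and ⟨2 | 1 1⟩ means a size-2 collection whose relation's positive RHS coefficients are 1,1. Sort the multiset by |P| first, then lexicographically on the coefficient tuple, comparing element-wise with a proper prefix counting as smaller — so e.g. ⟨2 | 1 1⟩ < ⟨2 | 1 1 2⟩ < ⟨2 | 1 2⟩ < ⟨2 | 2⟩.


Σ has 5 primitive collections:

  P = {1,3}:  v_{1} + v_{3} = 0 — sig = ⟨2 | 0⟩
  P = {4,5}:  v_{4} + v_{5} = 0 — sig = ⟨2 | 0⟩
  P = {1,2}:  v_{1} + v_{2} = v_{4} — sig = ⟨2 | 1⟩
  P = {2,5}:  v_{2} + v_{5} = v_{3} — sig = ⟨2 | 1⟩
  P = {3,4}:  v_{3} + v_{4} = v_{2} — sig = ⟨2 | 1⟩

Sorted signature multiset PRS(X):
[⟨2 | 0⟩, ⟨2 | 0⟩, ⟨2 | 1⟩, ⟨2 | 1⟩, ⟨2 | 1⟩]


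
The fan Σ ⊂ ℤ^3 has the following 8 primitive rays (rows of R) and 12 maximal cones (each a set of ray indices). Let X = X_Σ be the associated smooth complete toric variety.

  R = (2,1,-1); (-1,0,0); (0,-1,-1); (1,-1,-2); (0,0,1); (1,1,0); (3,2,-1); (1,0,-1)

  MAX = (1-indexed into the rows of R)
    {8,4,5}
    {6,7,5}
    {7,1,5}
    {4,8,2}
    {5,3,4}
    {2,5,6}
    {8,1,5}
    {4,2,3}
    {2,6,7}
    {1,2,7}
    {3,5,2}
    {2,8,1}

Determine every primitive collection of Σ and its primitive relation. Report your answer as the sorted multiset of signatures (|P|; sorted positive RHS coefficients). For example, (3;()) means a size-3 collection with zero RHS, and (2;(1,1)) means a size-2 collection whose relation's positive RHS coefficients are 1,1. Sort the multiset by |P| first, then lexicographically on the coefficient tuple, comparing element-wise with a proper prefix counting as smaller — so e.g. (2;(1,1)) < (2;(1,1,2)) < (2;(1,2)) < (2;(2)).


14 collections generate NE(X_Σ); each relation:

  P = {1,6}:  v_{1} + v_{6} = v_{7}  ⟹  sig = (2;(1))
  P = {3,6}:  v_{3} + v_{6} = v_{8}  ⟹  sig = (2;(1))
  P = {3,8}:  v_{3} + v_{8} = v_{4}  ⟹  sig = (2;(1))
  P = {6,8}:  v_{6} + v_{8} = v_{1}  ⟹  sig = (2;(1))
  P = {3,7}:  v_{3} + v_{7} = v_{1} + v_{8}  ⟹  sig = (2;(1,1))
  P = {4,7}:  v_{4} + v_{7} = v_{1} + 2·v_{8}  ⟹  sig = (2;(1,2))
  P = {1,3}:  v_{1} + v_{3} = 2·v_{8}  ⟹  sig = (2;(2))
  P = {4,6}:  v_{4} + v_{6} = 2·v_{8}  ⟹  sig = (2;(2))
  P = {7,8}:  v_{7} + v_{8} = 2·v_{1}  ⟹  sig = (2;(2))
  P = {1,4}:  v_{1} + v_{4} = 3·v_{8}  ⟹  sig = (2;(3))
  P = {2,5,8}:  v_{2} + v_{5} + v_{8} = 0  ⟹  sig = (3;())
  P = {1,2,5}:  v_{1} + v_{2} + v_{5} = v_{6}  ⟹  sig = (3;(1))
  P = {2,4,5}:  v_{2} + v_{4} + v_{5} = v_{3}  ⟹  sig = (3;(1))
  P = {2,5,7}:  v_{2} + v_{5} + v_{7} = 2·v_{6}  ⟹  sig = (3;(2))

Signatures (|P|; sorted positive RHS coefficients), sorted:
    |P|=2: 10 collections, coeffs (1), (1), (1), (1), (1,1), (1,2), (2), (2), (2), (3)
    |P|=3: 4 collections, coeffs (), (1), (1), (2)
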